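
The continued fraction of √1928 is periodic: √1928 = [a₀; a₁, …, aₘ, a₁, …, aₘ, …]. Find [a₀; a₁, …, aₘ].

a₀ = ⌊√1928⌋ = 43.
With m₀=0, d₀=1 and mₖ₊₁ = dₖaₖ − mₖ, dₖ₊₁ = (n − mₖ₊₁²)/dₖ, aₖ₊₁ = ⌊(a₀+mₖ₊₁)/dₖ₊₁⌋:
  k=1: m=43, d=79, a=1
  k=2: m=36, d=8, a=9
  k=3: m=36, d=79, a=1
  k=4: m=43, d=1, a=86
d=1 and a=2a₀=86 at k=4, so the next step gives (m, d) = (43, 79) again — its k=1 value — and the period has length 4.

[43; 1, 9, 1, 86]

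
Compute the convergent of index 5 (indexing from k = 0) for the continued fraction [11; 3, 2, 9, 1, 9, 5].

Using pₖ = aₖpₖ₋₁ + pₖ₋₂, qₖ = aₖqₖ₋₁ + qₖ₋₂ (with p₋₁=1, p₋₂=0, q₋₁=0, q₋₂=1):
  k=0: a=11, p=11, q=1
  k=1: a=3, p=34, q=3
  k=2: a=2, p=79, q=7
  k=3: a=9, p=745, q=66
  k=4: a=1, p=824, q=73
  k=5: a=9, p=8161, q=723

8161/723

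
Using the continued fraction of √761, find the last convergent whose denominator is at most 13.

331/12

√761 = [27; 1, 1, 2, 2, 1, 1, 54, …] (period length 7).
Convergents:
  p_0/q_0 = 27/1
  p_1/q_1 = 28/1
  p_2/q_2 = 55/2
  p_3/q_3 = 138/5
  p_4/q_4 = 331/12
  p_5/q_5 = 469/17
q_4 = 12 ≤ 13 < 17 = q_5, so the answer is 331/12.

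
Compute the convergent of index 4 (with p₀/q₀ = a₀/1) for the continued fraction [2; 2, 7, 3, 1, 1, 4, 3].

Using pₖ = aₖpₖ₋₁ + pₖ₋₂, qₖ = aₖqₖ₋₁ + qₖ₋₂ (with p₋₁=1, p₋₂=0, q₋₁=0, q₋₂=1):
  k=0: a=2, p=2, q=1
  k=1: a=2, p=5, q=2
  k=2: a=7, p=37, q=15
  k=3: a=3, p=116, q=47
  k=4: a=1, p=153, q=62

153/62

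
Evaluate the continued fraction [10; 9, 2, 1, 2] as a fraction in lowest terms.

Using pₖ = aₖpₖ₋₁ + pₖ₋₂ and qₖ = aₖqₖ₋₁ + qₖ₋₂:
  k=0: a=10, p=10, q=1
  k=1: a=9, p=91, q=9
  k=2: a=2, p=192, q=19
  k=3: a=1, p=283, q=28
  k=4: a=2, p=758, q=75

758/75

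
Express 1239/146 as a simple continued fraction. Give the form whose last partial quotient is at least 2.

1239 = 8×146 + 71
146 = 2×71 + 4
71 = 17×4 + 3
4 = 1×3 + 1
3 = 3×1 + 0  (stop)
So 1239/146 = [8; 2, 17, 1, 3].

[8; 2, 17, 1, 3]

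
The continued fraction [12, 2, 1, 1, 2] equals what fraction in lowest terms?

Using pₖ = aₖpₖ₋₁ + pₖ₋₂ and qₖ = aₖqₖ₋₁ + qₖ₋₂:
  k=0: a=12, p=12, q=1
  k=1: a=2, p=25, q=2
  k=2: a=1, p=37, q=3
  k=3: a=1, p=62, q=5
  k=4: a=2, p=161, q=13

161/13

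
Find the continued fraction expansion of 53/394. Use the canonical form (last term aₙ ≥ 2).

53 = 0·394 + 53
394 = 7·53 + 23
53 = 2·23 + 7
23 = 3·7 + 2
7 = 3·2 + 1
2 = 2·1 + 0  (stop)
So 53/394 = [0; 7, 2, 3, 3, 2].

[0; 7, 2, 3, 3, 2]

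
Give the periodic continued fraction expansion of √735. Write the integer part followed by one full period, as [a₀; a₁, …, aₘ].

a₀ = ⌊√735⌋ = 27.
With m₀=0, d₀=1 and mₖ₊₁ = dₖaₖ − mₖ, dₖ₊₁ = (n − mₖ₊₁²)/dₖ, aₖ₊₁ = ⌊(a₀+mₖ₊₁)/dₖ₊₁⌋:
  k=1: m=27, d=6, a=9
  k=2: m=27, d=1, a=54
d=1 and a=2a₀=54 at k=2, so the next step gives (m, d) = (27, 6) again — its k=1 value — and the period has length 2.

[27; 9, 54]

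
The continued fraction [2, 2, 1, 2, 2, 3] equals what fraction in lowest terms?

154/65

Fold from the inside: start with 3/1.
  2 + 1/3 = 7/3
  2 + 3/7 = 17/7
  1 + 7/17 = 24/17
  2 + 17/24 = 65/24
  2 + 24/65 = 154/65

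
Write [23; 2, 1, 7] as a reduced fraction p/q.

537/23

Fold from the inside: start with 7/1.
  1 + 1/7 = 8/7
  2 + 7/8 = 23/8
  23 + 8/23 = 537/23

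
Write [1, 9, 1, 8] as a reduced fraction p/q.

98/89

Fold from the inside: start with 8/1.
  1 + 1/8 = 9/8
  9 + 8/9 = 89/9
  1 + 9/89 = 98/89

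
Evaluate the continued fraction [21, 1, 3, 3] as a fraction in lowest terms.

283/13

Using pₖ = aₖpₖ₋₁ + pₖ₋₂ and qₖ = aₖqₖ₋₁ + qₖ₋₂:
  k=0: a=21, p=21, q=1
  k=1: a=1, p=22, q=1
  k=2: a=3, p=87, q=4
  k=3: a=3, p=283, q=13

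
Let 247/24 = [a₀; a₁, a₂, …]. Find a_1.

247 = 10·24 + 7   →  a_0 = 10
24 = 3·7 + 3   →  a_1 = 3

3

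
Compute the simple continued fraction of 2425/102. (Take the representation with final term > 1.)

[23; 1, 3, 2, 3, 3]

2425 = 23*102 + 79
102 = 1*79 + 23
79 = 3*23 + 10
23 = 2*10 + 3
10 = 3*3 + 1
3 = 3*1 + 0  (stop)
So 2425/102 = [23; 1, 3, 2, 3, 3].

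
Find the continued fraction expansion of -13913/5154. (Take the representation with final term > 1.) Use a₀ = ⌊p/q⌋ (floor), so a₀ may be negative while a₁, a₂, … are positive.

-13913 = -3×5154 + 1549
5154 = 3×1549 + 507
1549 = 3×507 + 28
507 = 18×28 + 3
28 = 9×3 + 1
3 = 3×1 + 0  (stop)
So -13913/5154 = [-3; 3, 3, 18, 9, 3].

[-3; 3, 3, 18, 9, 3]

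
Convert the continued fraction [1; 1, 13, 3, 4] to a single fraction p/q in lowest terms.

Fold from the inside: start with 4/1.
  3 + 1/4 = 13/4
  13 + 4/13 = 173/13
  1 + 13/173 = 186/173
  1 + 173/186 = 359/186

359/186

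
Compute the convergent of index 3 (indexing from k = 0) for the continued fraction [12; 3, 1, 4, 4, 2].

233/19

Using pₖ = aₖpₖ₋₁ + pₖ₋₂, qₖ = aₖqₖ₋₁ + qₖ₋₂ (with p₋₁=1, p₋₂=0, q₋₁=0, q₋₂=1):
  k=0: a=12, p=12, q=1
  k=1: a=3, p=37, q=3
  k=2: a=1, p=49, q=4
  k=3: a=4, p=233, q=19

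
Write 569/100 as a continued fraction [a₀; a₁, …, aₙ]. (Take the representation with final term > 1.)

[5; 1, 2, 4, 2, 3]

569 = 5·100 + 69
100 = 1·69 + 31
69 = 2·31 + 7
31 = 4·7 + 3
7 = 2·3 + 1
3 = 3·1 + 0  (stop)
So 569/100 = [5; 1, 2, 4, 2, 3].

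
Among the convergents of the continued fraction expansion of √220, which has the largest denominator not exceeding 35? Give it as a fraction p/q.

√220 = [14; 1, 4, 1, 28, …] (period length 4).
Convergents:
  p_0/q_0 = 14/1
  p_1/q_1 = 15/1
  p_2/q_2 = 74/5
  p_3/q_3 = 89/6
  p_4/q_4 = 2566/173
q_3 = 6 ≤ 35 < 173 = q_4, so the answer is 89/6.

89/6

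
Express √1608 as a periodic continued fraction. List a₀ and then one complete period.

a₀ = ⌊√1608⌋ = 40.

[40; 10, 80]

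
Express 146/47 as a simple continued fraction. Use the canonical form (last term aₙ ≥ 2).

146 = 3·47 + 5
47 = 9·5 + 2
5 = 2·2 + 1
2 = 2·1 + 0  (stop)
So 146/47 = [3; 9, 2, 2].

[3; 9, 2, 2]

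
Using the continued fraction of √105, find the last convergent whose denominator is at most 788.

3361/328

√105 = [10; 4, 20, …] (period length 2).
Convergents:
  p_0/q_0 = 10/1
  p_1/q_1 = 41/4
  p_2/q_2 = 830/81
  p_3/q_3 = 3361/328
  p_4/q_4 = 68050/6641
q_3 = 328 ≤ 788 < 6641 = q_4, so the answer is 3361/328.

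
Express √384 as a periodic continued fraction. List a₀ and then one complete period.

a₀ = ⌊√384⌋ = 19.
With m₀=0, d₀=1 and mₖ₊₁ = dₖaₖ − mₖ, dₖ₊₁ = (n − mₖ₊₁²)/dₖ, aₖ₊₁ = ⌊(a₀+mₖ₊₁)/dₖ₊₁⌋:
  k=1: m=19, d=23, a=1
  k=2: m=4, d=16, a=1
  k=3: m=12, d=15, a=2
  k=4: m=18, d=4, a=9
  k=5: m=18, d=15, a=2
  k=6: m=12, d=16, a=1
  k=7: m=4, d=23, a=1
  k=8: m=19, d=1, a=38
d=1 and a=2a₀=38 at k=8, so the next step gives (m, d) = (19, 23) again — its k=1 value — and the period has length 8.

[19; 1, 1, 2, 9, 2, 1, 1, 38]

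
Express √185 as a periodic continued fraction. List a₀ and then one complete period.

a₀ = ⌊√185⌋ = 13.
With m₀=0, d₀=1 and mₖ₊₁ = dₖaₖ − mₖ, dₖ₊₁ = (n − mₖ₊₁²)/dₖ, aₖ₊₁ = ⌊(a₀+mₖ₊₁)/dₖ₊₁⌋:
  k=1: m=13, d=16, a=1
  k=2: m=3, d=11, a=1
  k=3: m=8, d=11, a=1
  k=4: m=3, d=16, a=1
  k=5: m=13, d=1, a=26
d=1 and a=2a₀=26 at k=5, so the next step gives (m, d) = (13, 16) again — its k=1 value — and the period has length 5.

[13; 1, 1, 1, 1, 26]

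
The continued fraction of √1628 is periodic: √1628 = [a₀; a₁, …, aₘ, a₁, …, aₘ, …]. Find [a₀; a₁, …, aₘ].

a₀ = ⌊√1628⌋ = 40.
With m₀=0, d₀=1 and mₖ₊₁ = dₖaₖ − mₖ, dₖ₊₁ = (n − mₖ₊₁²)/dₖ, aₖ₊₁ = ⌊(a₀+mₖ₊₁)/dₖ₊₁⌋:
  k=1: m=40, d=28, a=2
  k=2: m=16, d=49, a=1
  k=3: m=33, d=11, a=6
  k=4: m=33, d=49, a=1
  k=5: m=16, d=28, a=2
  k=6: m=40, d=1, a=80
d=1 and a=2a₀=80 at k=6, so the next step gives (m, d) = (40, 28) again — its k=1 value — and the period has length 6.

[40; 2, 1, 6, 1, 2, 80]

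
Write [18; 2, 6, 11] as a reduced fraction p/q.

Fold from the inside: start with 11/1.
  6 + 1/11 = 67/11
  2 + 11/67 = 145/67
  18 + 67/145 = 2677/145

2677/145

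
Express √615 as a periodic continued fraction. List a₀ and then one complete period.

[24; 1, 3, 1, 48]

a₀ = ⌊√615⌋ = 24.
With m₀=0, d₀=1 and mₖ₊₁ = dₖaₖ − mₖ, dₖ₊₁ = (n − mₖ₊₁²)/dₖ, aₖ₊₁ = ⌊(a₀+mₖ₊₁)/dₖ₊₁⌋:
  k=1: m=24, d=39, a=1
  k=2: m=15, d=10, a=3
  k=3: m=15, d=39, a=1
  k=4: m=24, d=1, a=48
d=1 and a=2a₀=48 at k=4, so the next step gives (m, d) = (24, 39) again — its k=1 value — and the period has length 4.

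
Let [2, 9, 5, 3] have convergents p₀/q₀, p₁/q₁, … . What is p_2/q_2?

Using pₖ = aₖpₖ₋₁ + pₖ₋₂, qₖ = aₖqₖ₋₁ + qₖ₋₂ (with p₋₁=1, p₋₂=0, q₋₁=0, q₋₂=1):
  k=0: a=2, p=2, q=1
  k=1: a=9, p=19, q=9
  k=2: a=5, p=97, q=46

97/46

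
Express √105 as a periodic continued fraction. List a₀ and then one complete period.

[10; 4, 20]

a₀ = ⌊√105⌋ = 10.
With m₀=0, d₀=1 and mₖ₊₁ = dₖaₖ − mₖ, dₖ₊₁ = (n − mₖ₊₁²)/dₖ, aₖ₊₁ = ⌊(a₀+mₖ₊₁)/dₖ₊₁⌋:
  k=1: m=10, d=5, a=4
  k=2: m=10, d=1, a=20
d=1 and a=2a₀=20 at k=2, so the next step gives (m, d) = (10, 5) again — its k=1 value — and the period has length 2.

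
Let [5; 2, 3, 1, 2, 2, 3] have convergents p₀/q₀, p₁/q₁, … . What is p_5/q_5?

Using pₖ = aₖpₖ₋₁ + pₖ₋₂, qₖ = aₖqₖ₋₁ + qₖ₋₂ (with p₋₁=1, p₋₂=0, q₋₁=0, q₋₂=1):
  k=0: a=5, p=5, q=1
  k=1: a=2, p=11, q=2
  k=2: a=3, p=38, q=7
  k=3: a=1, p=49, q=9
  k=4: a=2, p=136, q=25
  k=5: a=2, p=321, q=59

321/59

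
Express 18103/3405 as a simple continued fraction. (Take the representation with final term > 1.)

18103 = 5*3405 + 1078
3405 = 3*1078 + 171
1078 = 6*171 + 52
171 = 3*52 + 15
52 = 3*15 + 7
15 = 2*7 + 1
7 = 7*1 + 0  (stop)
So 18103/3405 = [5; 3, 6, 3, 3, 2, 7].

[5; 3, 6, 3, 3, 2, 7]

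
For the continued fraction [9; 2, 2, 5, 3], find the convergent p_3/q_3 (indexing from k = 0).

Using pₖ = aₖpₖ₋₁ + pₖ₋₂, qₖ = aₖqₖ₋₁ + qₖ₋₂ (with p₋₁=1, p₋₂=0, q₋₁=0, q₋₂=1):
  k=0: a=9, p=9, q=1
  k=1: a=2, p=19, q=2
  k=2: a=2, p=47, q=5
  k=3: a=5, p=254, q=27

254/27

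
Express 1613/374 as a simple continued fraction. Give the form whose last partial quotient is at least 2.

[4; 3, 5, 11, 2]

1613 = 4*374 + 117
374 = 3*117 + 23
117 = 5*23 + 2
23 = 11*2 + 1
2 = 2*1 + 0  (stop)
So 1613/374 = [4; 3, 5, 11, 2].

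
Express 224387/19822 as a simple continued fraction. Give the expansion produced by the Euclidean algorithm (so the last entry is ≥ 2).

[11; 3, 8, 16, 16, 3]

224387 = 11*19822 + 6345
19822 = 3*6345 + 787
6345 = 8*787 + 49
787 = 16*49 + 3
49 = 16*3 + 1
3 = 3*1 + 0  (stop)
So 224387/19822 = [11; 3, 8, 16, 16, 3].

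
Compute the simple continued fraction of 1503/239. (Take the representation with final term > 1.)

1503 = 6*239 + 69
239 = 3*69 + 32
69 = 2*32 + 5
32 = 6*5 + 2
5 = 2*2 + 1
2 = 2*1 + 0  (stop)
So 1503/239 = [6; 3, 2, 6, 2, 2].

[6; 3, 2, 6, 2, 2]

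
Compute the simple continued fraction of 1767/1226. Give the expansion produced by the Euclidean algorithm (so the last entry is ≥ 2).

1767 = 1*1226 + 541
1226 = 2*541 + 144
541 = 3*144 + 109
144 = 1*109 + 35
109 = 3*35 + 4
35 = 8*4 + 3
4 = 1*3 + 1
3 = 3*1 + 0  (stop)
So 1767/1226 = [1; 2, 3, 1, 3, 8, 1, 3].

[1; 2, 3, 1, 3, 8, 1, 3]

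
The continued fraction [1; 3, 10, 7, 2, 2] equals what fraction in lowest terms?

Fold from the inside: start with 2/1.
  2 + 1/2 = 5/2
  7 + 2/5 = 37/5
  10 + 5/37 = 375/37
  3 + 37/375 = 1162/375
  1 + 375/1162 = 1537/1162

1537/1162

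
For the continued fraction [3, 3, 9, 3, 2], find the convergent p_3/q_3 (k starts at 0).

289/87

Using pₖ = aₖpₖ₋₁ + pₖ₋₂, qₖ = aₖqₖ₋₁ + qₖ₋₂ (with p₋₁=1, p₋₂=0, q₋₁=0, q₋₂=1):
  k=0: a=3, p=3, q=1
  k=1: a=3, p=10, q=3
  k=2: a=9, p=93, q=28
  k=3: a=3, p=289, q=87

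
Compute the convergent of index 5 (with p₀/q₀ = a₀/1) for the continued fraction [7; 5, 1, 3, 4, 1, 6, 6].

868/121

Using pₖ = aₖpₖ₋₁ + pₖ₋₂, qₖ = aₖqₖ₋₁ + qₖ₋₂ (with p₋₁=1, p₋₂=0, q₋₁=0, q₋₂=1):
  k=0: a=7, p=7, q=1
  k=1: a=5, p=36, q=5
  k=2: a=1, p=43, q=6
  k=3: a=3, p=165, q=23
  k=4: a=4, p=703, q=98
  k=5: a=1, p=868, q=121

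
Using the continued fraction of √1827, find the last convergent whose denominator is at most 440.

6497/152

√1827 = [42; 1, 2, 1, 8, 1, 2, 1, 84, …] (period length 8).
Convergents:
  p_0/q_0 = 42/1
  p_1/q_1 = 43/1
  p_2/q_2 = 128/3
  p_3/q_3 = 171/4
  p_4/q_4 = 1496/35
  p_5/q_5 = 1667/39
  p_6/q_6 = 4830/113
  p_7/q_7 = 6497/152
  p_8/q_8 = 550578/12881
q_7 = 152 ≤ 440 < 12881 = q_8, so the answer is 6497/152.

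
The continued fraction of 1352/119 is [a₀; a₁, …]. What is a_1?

2

1352 = 11·119 + 43   →  a_0 = 11
119 = 2·43 + 33   →  a_1 = 2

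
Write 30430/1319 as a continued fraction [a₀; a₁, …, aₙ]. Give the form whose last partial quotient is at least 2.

[23; 14, 5, 2, 8]

30430 = 23*1319 + 93
1319 = 14*93 + 17
93 = 5*17 + 8
17 = 2*8 + 1
8 = 8*1 + 0  (stop)
So 30430/1319 = [23; 14, 5, 2, 8].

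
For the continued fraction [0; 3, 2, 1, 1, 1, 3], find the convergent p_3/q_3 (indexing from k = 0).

Using pₖ = aₖpₖ₋₁ + pₖ₋₂, qₖ = aₖqₖ₋₁ + qₖ₋₂ (with p₋₁=1, p₋₂=0, q₋₁=0, q₋₂=1):
  k=0: a=0, p=0, q=1
  k=1: a=3, p=1, q=3
  k=2: a=2, p=2, q=7
  k=3: a=1, p=3, q=10

3/10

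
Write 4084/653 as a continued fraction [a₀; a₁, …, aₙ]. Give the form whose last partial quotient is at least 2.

4084 = 6*653 + 166
653 = 3*166 + 155
166 = 1*155 + 11
155 = 14*11 + 1
11 = 11*1 + 0  (stop)
So 4084/653 = [6; 3, 1, 14, 11].

[6; 3, 1, 14, 11]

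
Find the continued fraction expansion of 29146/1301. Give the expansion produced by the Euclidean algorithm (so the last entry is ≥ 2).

29146 = 22×1301 + 524
1301 = 2×524 + 253
524 = 2×253 + 18
253 = 14×18 + 1
18 = 18×1 + 0  (stop)
So 29146/1301 = [22; 2, 2, 14, 18].

[22; 2, 2, 14, 18]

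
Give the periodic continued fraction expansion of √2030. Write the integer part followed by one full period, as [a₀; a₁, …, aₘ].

[45; 18, 90]

a₀ = ⌊√2030⌋ = 45.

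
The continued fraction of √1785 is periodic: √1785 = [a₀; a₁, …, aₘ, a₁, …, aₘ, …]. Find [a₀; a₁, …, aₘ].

a₀ = ⌊√1785⌋ = 42.
With m₀=0, d₀=1 and mₖ₊₁ = dₖaₖ − mₖ, dₖ₊₁ = (n − mₖ₊₁²)/dₖ, aₖ₊₁ = ⌊(a₀+mₖ₊₁)/dₖ₊₁⌋:
  k=1: m=42, d=21, a=4
  k=2: m=42, d=1, a=84
d=1 and a=2a₀=84 at k=2, so the next step gives (m, d) = (42, 21) again — its k=1 value — and the period has length 2.

[42; 4, 84]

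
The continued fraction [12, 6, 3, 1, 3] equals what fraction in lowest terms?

Fold from the inside: start with 3/1.
  1 + 1/3 = 4/3
  3 + 3/4 = 15/4
  6 + 4/15 = 94/15
  12 + 15/94 = 1143/94

1143/94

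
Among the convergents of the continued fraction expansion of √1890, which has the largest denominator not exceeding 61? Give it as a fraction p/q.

826/19

√1890 = [43; 2, 9, 6, 9, 2, 86, …] (period length 6).
Convergents:
  p_0/q_0 = 43/1
  p_1/q_1 = 87/2
  p_2/q_2 = 826/19
  p_3/q_3 = 5043/116
q_2 = 19 ≤ 61 < 116 = q_3, so the answer is 826/19.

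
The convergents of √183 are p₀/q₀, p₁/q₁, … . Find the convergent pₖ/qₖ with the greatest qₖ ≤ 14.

√183 = [13; 1, 1, 8, 1, 1, 26, …] (period length 6).
Convergents:
  p_0/q_0 = 13/1
  p_1/q_1 = 14/1
  p_2/q_2 = 27/2
  p_3/q_3 = 230/17
q_2 = 2 ≤ 14 < 17 = q_3, so the answer is 27/2.

27/2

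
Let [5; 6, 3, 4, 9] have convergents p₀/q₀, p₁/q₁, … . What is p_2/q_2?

Using pₖ = aₖpₖ₋₁ + pₖ₋₂, qₖ = aₖqₖ₋₁ + qₖ₋₂ (with p₋₁=1, p₋₂=0, q₋₁=0, q₋₂=1):
  k=0: a=5, p=5, q=1
  k=1: a=6, p=31, q=6
  k=2: a=3, p=98, q=19

98/19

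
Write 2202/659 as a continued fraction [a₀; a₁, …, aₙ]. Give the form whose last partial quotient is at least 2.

2202 = 3*659 + 225
659 = 2*225 + 209
225 = 1*209 + 16
209 = 13*16 + 1
16 = 16*1 + 0  (stop)
So 2202/659 = [3; 2, 1, 13, 16].

[3; 2, 1, 13, 16]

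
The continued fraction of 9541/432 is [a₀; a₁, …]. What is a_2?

1

9541 = 22·432 + 37   →  a_0 = 22
432 = 11·37 + 25   →  a_1 = 11
37 = 1·25 + 12   →  a_2 = 1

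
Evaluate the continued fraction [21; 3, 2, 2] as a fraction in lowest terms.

362/17

Fold from the inside: start with 2/1.
  2 + 1/2 = 5/2
  3 + 2/5 = 17/5
  21 + 5/17 = 362/17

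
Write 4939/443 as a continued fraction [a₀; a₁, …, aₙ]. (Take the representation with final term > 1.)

[11; 6, 1, 2, 2, 9]

4939 = 11*443 + 66
443 = 6*66 + 47
66 = 1*47 + 19
47 = 2*19 + 9
19 = 2*9 + 1
9 = 9*1 + 0  (stop)
So 4939/443 = [11; 6, 1, 2, 2, 9].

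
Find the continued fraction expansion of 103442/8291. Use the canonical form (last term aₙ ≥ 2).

103442 = 12*8291 + 3950
8291 = 2*3950 + 391
3950 = 10*391 + 40
391 = 9*40 + 31
40 = 1*31 + 9
31 = 3*9 + 4
9 = 2*4 + 1
4 = 4*1 + 0  (stop)
So 103442/8291 = [12; 2, 10, 9, 1, 3, 2, 4].

[12; 2, 10, 9, 1, 3, 2, 4]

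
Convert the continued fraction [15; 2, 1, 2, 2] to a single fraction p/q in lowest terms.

Using pₖ = aₖpₖ₋₁ + pₖ₋₂ and qₖ = aₖqₖ₋₁ + qₖ₋₂:
  k=0: a=15, p=15, q=1
  k=1: a=2, p=31, q=2
  k=2: a=1, p=46, q=3
  k=3: a=2, p=123, q=8
  k=4: a=2, p=292, q=19

292/19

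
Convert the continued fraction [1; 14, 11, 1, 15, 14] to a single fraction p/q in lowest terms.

Using pₖ = aₖpₖ₋₁ + pₖ₋₂ and qₖ = aₖqₖ₋₁ + qₖ₋₂:
  k=0: a=1, p=1, q=1
  k=1: a=14, p=15, q=14
  k=2: a=11, p=166, q=155
  k=3: a=1, p=181, q=169
  k=4: a=15, p=2881, q=2690
  k=5: a=14, p=40515, q=37829

40515/37829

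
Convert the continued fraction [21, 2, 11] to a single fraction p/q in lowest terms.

Fold from the inside: start with 11/1.
  2 + 1/11 = 23/11
  21 + 11/23 = 494/23

494/23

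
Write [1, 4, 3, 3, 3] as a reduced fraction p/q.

Fold from the inside: start with 3/1.
  3 + 1/3 = 10/3
  3 + 3/10 = 33/10
  4 + 10/33 = 142/33
  1 + 33/142 = 175/142

175/142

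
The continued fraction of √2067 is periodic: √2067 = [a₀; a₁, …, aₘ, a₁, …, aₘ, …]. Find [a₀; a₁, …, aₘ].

[45; 2, 6, 2, 90]

a₀ = ⌊√2067⌋ = 45.
With m₀=0, d₀=1 and mₖ₊₁ = dₖaₖ − mₖ, dₖ₊₁ = (n − mₖ₊₁²)/dₖ, aₖ₊₁ = ⌊(a₀+mₖ₊₁)/dₖ₊₁⌋:
  k=1: m=45, d=42, a=2
  k=2: m=39, d=13, a=6
  k=3: m=39, d=42, a=2
  k=4: m=45, d=1, a=90
d=1 and a=2a₀=90 at k=4, so the next step gives (m, d) = (45, 42) again — its k=1 value — and the period has length 4.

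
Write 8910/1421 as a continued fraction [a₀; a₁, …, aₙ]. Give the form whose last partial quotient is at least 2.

[6; 3, 1, 2, 2, 1, 18, 2]

8910 = 6*1421 + 384
1421 = 3*384 + 269
384 = 1*269 + 115
269 = 2*115 + 39
115 = 2*39 + 37
39 = 1*37 + 2
37 = 18*2 + 1
2 = 2*1 + 0  (stop)
So 8910/1421 = [6; 3, 1, 2, 2, 1, 18, 2].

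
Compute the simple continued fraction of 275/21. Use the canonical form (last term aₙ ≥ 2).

275 = 13·21 + 2
21 = 10·2 + 1
2 = 2·1 + 0  (stop)
So 275/21 = [13; 10, 2].

[13; 10, 2]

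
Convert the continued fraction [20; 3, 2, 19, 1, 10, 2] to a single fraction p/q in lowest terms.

66439/3275

Using pₖ = aₖpₖ₋₁ + pₖ₋₂ and qₖ = aₖqₖ₋₁ + qₖ₋₂:
  k=0: a=20, p=20, q=1
  k=1: a=3, p=61, q=3
  k=2: a=2, p=142, q=7
  k=3: a=19, p=2759, q=136
  k=4: a=1, p=2901, q=143
  k=5: a=10, p=31769, q=1566
  k=6: a=2, p=66439, q=3275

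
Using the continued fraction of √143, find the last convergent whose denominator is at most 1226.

√143 = [11; 1, 22, …] (period length 2).
Convergents:
  p_0/q_0 = 11/1
  p_1/q_1 = 12/1
  p_2/q_2 = 275/23
  p_3/q_3 = 287/24
  p_4/q_4 = 6589/551
  p_5/q_5 = 6876/575
  p_6/q_6 = 157861/13201
q_5 = 575 ≤ 1226 < 13201 = q_6, so the answer is 6876/575.

6876/575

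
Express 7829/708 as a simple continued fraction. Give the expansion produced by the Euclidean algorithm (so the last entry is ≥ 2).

[11; 17, 3, 1, 2, 1, 2]

7829 = 11·708 + 41
708 = 17·41 + 11
41 = 3·11 + 8
11 = 1·8 + 3
8 = 2·3 + 2
3 = 1·2 + 1
2 = 2·1 + 0  (stop)
So 7829/708 = [11; 17, 3, 1, 2, 1, 2].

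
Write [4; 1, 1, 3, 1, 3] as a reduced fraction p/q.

155/34

Fold from the inside: start with 3/1.
  1 + 1/3 = 4/3
  3 + 3/4 = 15/4
  1 + 4/15 = 19/15
  1 + 15/19 = 34/19
  4 + 19/34 = 155/34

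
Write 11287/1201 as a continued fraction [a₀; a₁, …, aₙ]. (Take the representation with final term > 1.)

[9; 2, 1, 1, 19, 2, 2, 2]

11287 = 9×1201 + 478
1201 = 2×478 + 245
478 = 1×245 + 233
245 = 1×233 + 12
233 = 19×12 + 5
12 = 2×5 + 2
5 = 2×2 + 1
2 = 2×1 + 0  (stop)
So 11287/1201 = [9; 2, 1, 1, 19, 2, 2, 2].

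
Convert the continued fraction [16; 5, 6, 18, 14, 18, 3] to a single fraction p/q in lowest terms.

Fold from the inside: start with 3/1.
  18 + 1/3 = 55/3
  14 + 3/55 = 773/55
  18 + 55/773 = 13969/773
  6 + 773/13969 = 84587/13969
  5 + 13969/84587 = 436904/84587
  16 + 84587/436904 = 7075051/436904

7075051/436904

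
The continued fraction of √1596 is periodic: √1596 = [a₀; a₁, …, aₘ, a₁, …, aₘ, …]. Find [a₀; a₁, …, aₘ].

[39; 1, 18, 1, 78]

a₀ = ⌊√1596⌋ = 39.
With m₀=0, d₀=1 and mₖ₊₁ = dₖaₖ − mₖ, dₖ₊₁ = (n − mₖ₊₁²)/dₖ, aₖ₊₁ = ⌊(a₀+mₖ₊₁)/dₖ₊₁⌋:
  k=1: m=39, d=75, a=1
  k=2: m=36, d=4, a=18
  k=3: m=36, d=75, a=1
  k=4: m=39, d=1, a=78
d=1 and a=2a₀=78 at k=4, so the next step gives (m, d) = (39, 75) again — its k=1 value — and the period has length 4.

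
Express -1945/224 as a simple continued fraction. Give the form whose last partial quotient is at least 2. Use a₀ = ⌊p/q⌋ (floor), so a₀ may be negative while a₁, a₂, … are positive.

[-9; 3, 6, 2, 5]

-1945 = -9×224 + 71
224 = 3×71 + 11
71 = 6×11 + 5
11 = 2×5 + 1
5 = 5×1 + 0  (stop)
So -1945/224 = [-9; 3, 6, 2, 5].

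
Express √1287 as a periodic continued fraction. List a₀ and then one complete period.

[35; 1, 6, 1, 70]

a₀ = ⌊√1287⌋ = 35.
With m₀=0, d₀=1 and mₖ₊₁ = dₖaₖ − mₖ, dₖ₊₁ = (n − mₖ₊₁²)/dₖ, aₖ₊₁ = ⌊(a₀+mₖ₊₁)/dₖ₊₁⌋:
  k=1: m=35, d=62, a=1
  k=2: m=27, d=9, a=6
  k=3: m=27, d=62, a=1
  k=4: m=35, d=1, a=70
d=1 and a=2a₀=70 at k=4, so the next step gives (m, d) = (35, 62) again — its k=1 value — and the period has length 4.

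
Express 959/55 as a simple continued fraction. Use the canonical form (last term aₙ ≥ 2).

[17; 2, 3, 2, 3]

959 = 17×55 + 24
55 = 2×24 + 7
24 = 3×7 + 3
7 = 2×3 + 1
3 = 3×1 + 0  (stop)
So 959/55 = [17; 2, 3, 2, 3].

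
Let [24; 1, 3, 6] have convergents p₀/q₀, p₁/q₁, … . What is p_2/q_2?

99/4

Using pₖ = aₖpₖ₋₁ + pₖ₋₂, qₖ = aₖqₖ₋₁ + qₖ₋₂ (with p₋₁=1, p₋₂=0, q₋₁=0, q₋₂=1):
  k=0: a=24, p=24, q=1
  k=1: a=1, p=25, q=1
  k=2: a=3, p=99, q=4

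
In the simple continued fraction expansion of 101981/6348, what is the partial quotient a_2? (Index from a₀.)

101981 = 16·6348 + 413   →  a_0 = 16
6348 = 15·413 + 153   →  a_1 = 15
413 = 2·153 + 107   →  a_2 = 2

2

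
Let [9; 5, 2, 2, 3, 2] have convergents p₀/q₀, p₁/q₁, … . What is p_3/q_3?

Using pₖ = aₖpₖ₋₁ + pₖ₋₂, qₖ = aₖqₖ₋₁ + qₖ₋₂ (with p₋₁=1, p₋₂=0, q₋₁=0, q₋₂=1):
  k=0: a=9, p=9, q=1
  k=1: a=5, p=46, q=5
  k=2: a=2, p=101, q=11
  k=3: a=2, p=248, q=27

248/27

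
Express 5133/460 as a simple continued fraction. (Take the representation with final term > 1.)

5133 = 11·460 + 73
460 = 6·73 + 22
73 = 3·22 + 7
22 = 3·7 + 1
7 = 7·1 + 0  (stop)
So 5133/460 = [11; 6, 3, 3, 7].

[11; 6, 3, 3, 7]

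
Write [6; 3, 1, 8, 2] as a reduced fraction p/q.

463/74

Using pₖ = aₖpₖ₋₁ + pₖ₋₂ and qₖ = aₖqₖ₋₁ + qₖ₋₂:
  k=0: a=6, p=6, q=1
  k=1: a=3, p=19, q=3
  k=2: a=1, p=25, q=4
  k=3: a=8, p=219, q=35
  k=4: a=2, p=463, q=74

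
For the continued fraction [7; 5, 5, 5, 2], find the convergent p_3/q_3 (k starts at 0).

Using pₖ = aₖpₖ₋₁ + pₖ₋₂, qₖ = aₖqₖ₋₁ + qₖ₋₂ (with p₋₁=1, p₋₂=0, q₋₁=0, q₋₂=1):
  k=0: a=7, p=7, q=1
  k=1: a=5, p=36, q=5
  k=2: a=5, p=187, q=26
  k=3: a=5, p=971, q=135

971/135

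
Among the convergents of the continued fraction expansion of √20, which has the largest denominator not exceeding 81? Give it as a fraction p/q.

161/36

√20 = [4; 2, 8, …] (period length 2).
Convergents:
  p_0/q_0 = 4/1
  p_1/q_1 = 9/2
  p_2/q_2 = 76/17
  p_3/q_3 = 161/36
  p_4/q_4 = 1364/305
q_3 = 36 ≤ 81 < 305 = q_4, so the answer is 161/36.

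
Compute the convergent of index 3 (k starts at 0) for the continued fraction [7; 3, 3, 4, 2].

314/43

Using pₖ = aₖpₖ₋₁ + pₖ₋₂, qₖ = aₖqₖ₋₁ + qₖ₋₂ (with p₋₁=1, p₋₂=0, q₋₁=0, q₋₂=1):
  k=0: a=7, p=7, q=1
  k=1: a=3, p=22, q=3
  k=2: a=3, p=73, q=10
  k=3: a=4, p=314, q=43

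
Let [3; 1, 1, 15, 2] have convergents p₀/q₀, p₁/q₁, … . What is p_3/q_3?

Using pₖ = aₖpₖ₋₁ + pₖ₋₂, qₖ = aₖqₖ₋₁ + qₖ₋₂ (with p₋₁=1, p₋₂=0, q₋₁=0, q₋₂=1):
  k=0: a=3, p=3, q=1
  k=1: a=1, p=4, q=1
  k=2: a=1, p=7, q=2
  k=3: a=15, p=109, q=31

109/31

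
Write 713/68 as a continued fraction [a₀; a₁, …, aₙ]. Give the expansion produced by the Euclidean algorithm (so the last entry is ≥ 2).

[10; 2, 16, 2]

713 = 10×68 + 33
68 = 2×33 + 2
33 = 16×2 + 1
2 = 2×1 + 0  (stop)
So 713/68 = [10; 2, 16, 2].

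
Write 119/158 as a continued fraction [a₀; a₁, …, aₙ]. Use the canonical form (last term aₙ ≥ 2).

119 = 0*158 + 119
158 = 1*119 + 39
119 = 3*39 + 2
39 = 19*2 + 1
2 = 2*1 + 0  (stop)
So 119/158 = [0; 1, 3, 19, 2].

[0; 1, 3, 19, 2]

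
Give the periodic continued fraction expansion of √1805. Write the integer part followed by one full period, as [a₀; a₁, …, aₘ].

[42; 2, 16, 2, 84]

a₀ = ⌊√1805⌋ = 42.
With m₀=0, d₀=1 and mₖ₊₁ = dₖaₖ − mₖ, dₖ₊₁ = (n − mₖ₊₁²)/dₖ, aₖ₊₁ = ⌊(a₀+mₖ₊₁)/dₖ₊₁⌋:
  k=1: m=42, d=41, a=2
  k=2: m=40, d=5, a=16
  k=3: m=40, d=41, a=2
  k=4: m=42, d=1, a=84
d=1 and a=2a₀=84 at k=4, so the next step gives (m, d) = (42, 41) again — its k=1 value — and the period has length 4.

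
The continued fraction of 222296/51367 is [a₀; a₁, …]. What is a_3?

17

222296 = 4·51367 + 16828   →  a_0 = 4
51367 = 3·16828 + 883   →  a_1 = 3
16828 = 19·883 + 51   →  a_2 = 19
883 = 17·51 + 16   →  a_3 = 17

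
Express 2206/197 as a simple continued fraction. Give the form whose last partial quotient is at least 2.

[11; 5, 19, 2]

2206 = 11·197 + 39
197 = 5·39 + 2
39 = 19·2 + 1
2 = 2·1 + 0  (stop)
So 2206/197 = [11; 5, 19, 2].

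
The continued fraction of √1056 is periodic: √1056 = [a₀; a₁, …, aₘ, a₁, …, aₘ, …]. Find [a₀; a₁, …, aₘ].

a₀ = ⌊√1056⌋ = 32.
With m₀=0, d₀=1 and mₖ₊₁ = dₖaₖ − mₖ, dₖ₊₁ = (n − mₖ₊₁²)/dₖ, aₖ₊₁ = ⌊(a₀+mₖ₊₁)/dₖ₊₁⌋:
  k=1: m=32, d=32, a=2
  k=2: m=32, d=1, a=64
d=1 and a=2a₀=64 at k=2, so the next step gives (m, d) = (32, 32) again — its k=1 value — and the period has length 2.

[32; 2, 64]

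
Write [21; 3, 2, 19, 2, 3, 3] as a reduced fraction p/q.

68075/3198

Fold from the inside: start with 3/1.
  3 + 1/3 = 10/3
  2 + 3/10 = 23/10
  19 + 10/23 = 447/23
  2 + 23/447 = 917/447
  3 + 447/917 = 3198/917
  21 + 917/3198 = 68075/3198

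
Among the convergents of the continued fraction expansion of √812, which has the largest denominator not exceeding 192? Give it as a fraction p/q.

√812 = [28; 2, 56, …] (period length 2).
Convergents:
  p_0/q_0 = 28/1
  p_1/q_1 = 57/2
  p_2/q_2 = 3220/113
  p_3/q_3 = 6497/228
q_2 = 113 ≤ 192 < 228 = q_3, so the answer is 3220/113.

3220/113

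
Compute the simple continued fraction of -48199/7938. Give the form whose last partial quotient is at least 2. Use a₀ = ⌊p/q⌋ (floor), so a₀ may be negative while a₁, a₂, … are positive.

-48199 = -7*7938 + 7367
7938 = 1*7367 + 571
7367 = 12*571 + 515
571 = 1*515 + 56
515 = 9*56 + 11
56 = 5*11 + 1
11 = 11*1 + 0  (stop)
So -48199/7938 = [-7; 1, 12, 1, 9, 5, 11].

[-7; 1, 12, 1, 9, 5, 11]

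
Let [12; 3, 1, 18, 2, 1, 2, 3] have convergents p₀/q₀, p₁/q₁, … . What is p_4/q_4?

Using pₖ = aₖpₖ₋₁ + pₖ₋₂, qₖ = aₖqₖ₋₁ + qₖ₋₂ (with p₋₁=1, p₋₂=0, q₋₁=0, q₋₂=1):
  k=0: a=12, p=12, q=1
  k=1: a=3, p=37, q=3
  k=2: a=1, p=49, q=4
  k=3: a=18, p=919, q=75
  k=4: a=2, p=1887, q=154

1887/154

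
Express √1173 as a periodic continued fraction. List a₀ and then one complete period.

[34; 4, 68]

a₀ = ⌊√1173⌋ = 34.
With m₀=0, d₀=1 and mₖ₊₁ = dₖaₖ − mₖ, dₖ₊₁ = (n − mₖ₊₁²)/dₖ, aₖ₊₁ = ⌊(a₀+mₖ₊₁)/dₖ₊₁⌋:
  k=1: m=34, d=17, a=4
  k=2: m=34, d=1, a=68
d=1 and a=2a₀=68 at k=2, so the next step gives (m, d) = (34, 17) again — its k=1 value — and the period has length 2.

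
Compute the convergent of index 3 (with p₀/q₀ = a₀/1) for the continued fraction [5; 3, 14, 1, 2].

Using pₖ = aₖpₖ₋₁ + pₖ₋₂, qₖ = aₖqₖ₋₁ + qₖ₋₂ (with p₋₁=1, p₋₂=0, q₋₁=0, q₋₂=1):
  k=0: a=5, p=5, q=1
  k=1: a=3, p=16, q=3
  k=2: a=14, p=229, q=43
  k=3: a=1, p=245, q=46

245/46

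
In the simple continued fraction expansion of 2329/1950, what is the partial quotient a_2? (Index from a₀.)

6

2329 = 1·1950 + 379   →  a_0 = 1
1950 = 5·379 + 55   →  a_1 = 5
379 = 6·55 + 49   →  a_2 = 6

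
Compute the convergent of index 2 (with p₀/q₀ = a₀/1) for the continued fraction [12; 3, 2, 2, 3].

Using pₖ = aₖpₖ₋₁ + pₖ₋₂, qₖ = aₖqₖ₋₁ + qₖ₋₂ (with p₋₁=1, p₋₂=0, q₋₁=0, q₋₂=1):
  k=0: a=12, p=12, q=1
  k=1: a=3, p=37, q=3
  k=2: a=2, p=86, q=7

86/7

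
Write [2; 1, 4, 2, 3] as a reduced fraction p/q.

Fold from the inside: start with 3/1.
  2 + 1/3 = 7/3
  4 + 3/7 = 31/7
  1 + 7/31 = 38/31
  2 + 31/38 = 107/38

107/38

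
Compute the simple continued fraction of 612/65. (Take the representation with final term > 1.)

612 = 9·65 + 27
65 = 2·27 + 11
27 = 2·11 + 5
11 = 2·5 + 1
5 = 5·1 + 0  (stop)
So 612/65 = [9; 2, 2, 2, 5].

[9; 2, 2, 2, 5]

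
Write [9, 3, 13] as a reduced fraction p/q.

373/40

Fold from the inside: start with 13/1.
  3 + 1/13 = 40/13
  9 + 13/40 = 373/40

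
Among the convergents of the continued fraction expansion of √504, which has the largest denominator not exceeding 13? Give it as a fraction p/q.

202/9

√504 = [22; 2, 4, 2, 44, …] (period length 4).
Convergents:
  p_0/q_0 = 22/1
  p_1/q_1 = 45/2
  p_2/q_2 = 202/9
  p_3/q_3 = 449/20
q_2 = 9 ≤ 13 < 20 = q_3, so the answer is 202/9.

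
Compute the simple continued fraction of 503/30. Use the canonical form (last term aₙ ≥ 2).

503 = 16×30 + 23
30 = 1×23 + 7
23 = 3×7 + 2
7 = 3×2 + 1
2 = 2×1 + 0  (stop)
So 503/30 = [16; 1, 3, 3, 2].

[16; 1, 3, 3, 2]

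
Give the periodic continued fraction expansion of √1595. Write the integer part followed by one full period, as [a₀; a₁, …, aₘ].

[39; 1, 14, 1, 78]

a₀ = ⌊√1595⌋ = 39.
With m₀=0, d₀=1 and mₖ₊₁ = dₖaₖ − mₖ, dₖ₊₁ = (n − mₖ₊₁²)/dₖ, aₖ₊₁ = ⌊(a₀+mₖ₊₁)/dₖ₊₁⌋:
  k=1: m=39, d=74, a=1
  k=2: m=35, d=5, a=14
  k=3: m=35, d=74, a=1
  k=4: m=39, d=1, a=78
d=1 and a=2a₀=78 at k=4, so the next step gives (m, d) = (39, 74) again — its k=1 value — and the period has length 4.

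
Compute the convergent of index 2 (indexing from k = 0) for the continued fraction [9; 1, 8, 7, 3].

Using pₖ = aₖpₖ₋₁ + pₖ₋₂, qₖ = aₖqₖ₋₁ + qₖ₋₂ (with p₋₁=1, p₋₂=0, q₋₁=0, q₋₂=1):
  k=0: a=9, p=9, q=1
  k=1: a=1, p=10, q=1
  k=2: a=8, p=89, q=9

89/9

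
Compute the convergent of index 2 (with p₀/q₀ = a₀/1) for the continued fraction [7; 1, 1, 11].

15/2

Using pₖ = aₖpₖ₋₁ + pₖ₋₂, qₖ = aₖqₖ₋₁ + qₖ₋₂ (with p₋₁=1, p₋₂=0, q₋₁=0, q₋₂=1):
  k=0: a=7, p=7, q=1
  k=1: a=1, p=8, q=1
  k=2: a=1, p=15, q=2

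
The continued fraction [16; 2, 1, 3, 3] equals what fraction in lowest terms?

589/36

Fold from the inside: start with 3/1.
  3 + 1/3 = 10/3
  1 + 3/10 = 13/10
  2 + 10/13 = 36/13
  16 + 13/36 = 589/36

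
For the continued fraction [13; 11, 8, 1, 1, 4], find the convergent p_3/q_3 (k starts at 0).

1309/100

Using pₖ = aₖpₖ₋₁ + pₖ₋₂, qₖ = aₖqₖ₋₁ + qₖ₋₂ (with p₋₁=1, p₋₂=0, q₋₁=0, q₋₂=1):
  k=0: a=13, p=13, q=1
  k=1: a=11, p=144, q=11
  k=2: a=8, p=1165, q=89
  k=3: a=1, p=1309, q=100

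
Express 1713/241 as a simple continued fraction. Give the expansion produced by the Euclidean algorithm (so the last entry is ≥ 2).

[7; 9, 3, 1, 2, 2]

1713 = 7*241 + 26
241 = 9*26 + 7
26 = 3*7 + 5
7 = 1*5 + 2
5 = 2*2 + 1
2 = 2*1 + 0  (stop)
So 1713/241 = [7; 9, 3, 1, 2, 2].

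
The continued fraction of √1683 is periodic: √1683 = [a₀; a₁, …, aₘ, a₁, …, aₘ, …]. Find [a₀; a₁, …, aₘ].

a₀ = ⌊√1683⌋ = 41.
With m₀=0, d₀=1 and mₖ₊₁ = dₖaₖ − mₖ, dₖ₊₁ = (n − mₖ₊₁²)/dₖ, aₖ₊₁ = ⌊(a₀+mₖ₊₁)/dₖ₊₁⌋:
  k=1: m=41, d=2, a=41
  k=2: m=41, d=1, a=82
d=1 and a=2a₀=82 at k=2, so the next step gives (m, d) = (41, 2) again — its k=1 value — and the period has length 2.

[41; 41, 82]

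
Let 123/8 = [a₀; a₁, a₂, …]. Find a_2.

1

123 = 15·8 + 3   →  a_0 = 15
8 = 2·3 + 2   →  a_1 = 2
3 = 1·2 + 1   →  a_2 = 1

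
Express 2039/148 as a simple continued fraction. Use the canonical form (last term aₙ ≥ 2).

2039 = 13*148 + 115
148 = 1*115 + 33
115 = 3*33 + 16
33 = 2*16 + 1
16 = 16*1 + 0  (stop)
So 2039/148 = [13; 1, 3, 2, 16].

[13; 1, 3, 2, 16]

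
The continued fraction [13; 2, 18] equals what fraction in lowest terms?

499/37

Fold from the inside: start with 18/1.
  2 + 1/18 = 37/18
  13 + 18/37 = 499/37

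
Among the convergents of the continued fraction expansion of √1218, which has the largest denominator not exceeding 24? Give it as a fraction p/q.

√1218 = [34; 1, 8, 1, 68, …] (period length 4).
Convergents:
  p_0/q_0 = 34/1
  p_1/q_1 = 35/1
  p_2/q_2 = 314/9
  p_3/q_3 = 349/10
  p_4/q_4 = 24046/689
q_3 = 10 ≤ 24 < 689 = q_4, so the answer is 349/10.

349/10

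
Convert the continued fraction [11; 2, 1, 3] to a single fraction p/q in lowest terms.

Fold from the inside: start with 3/1.
  1 + 1/3 = 4/3
  2 + 3/4 = 11/4
  11 + 4/11 = 125/11

125/11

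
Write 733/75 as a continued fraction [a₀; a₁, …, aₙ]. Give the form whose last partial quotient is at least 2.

[9; 1, 3, 2, 2, 3]

733 = 9·75 + 58
75 = 1·58 + 17
58 = 3·17 + 7
17 = 2·7 + 3
7 = 2·3 + 1
3 = 3·1 + 0  (stop)
So 733/75 = [9; 1, 3, 2, 2, 3].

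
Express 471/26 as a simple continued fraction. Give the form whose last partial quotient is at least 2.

471 = 18·26 + 3
26 = 8·3 + 2
3 = 1·2 + 1
2 = 2·1 + 0  (stop)
So 471/26 = [18; 8, 1, 2].

[18; 8, 1, 2]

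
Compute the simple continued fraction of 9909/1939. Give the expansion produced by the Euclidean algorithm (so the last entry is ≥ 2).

[5; 9, 16, 2, 6]

9909 = 5·1939 + 214
1939 = 9·214 + 13
214 = 16·13 + 6
13 = 2·6 + 1
6 = 6·1 + 0  (stop)
So 9909/1939 = [5; 9, 16, 2, 6].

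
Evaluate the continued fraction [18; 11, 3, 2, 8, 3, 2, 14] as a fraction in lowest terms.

1258188/69557

Fold from the inside: start with 14/1.
  2 + 1/14 = 29/14
  3 + 14/29 = 101/29
  8 + 29/101 = 837/101
  2 + 101/837 = 1775/837
  3 + 837/1775 = 6162/1775
  11 + 1775/6162 = 69557/6162
  18 + 6162/69557 = 1258188/69557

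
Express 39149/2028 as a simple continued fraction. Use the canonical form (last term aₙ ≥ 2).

39149 = 19*2028 + 617
2028 = 3*617 + 177
617 = 3*177 + 86
177 = 2*86 + 5
86 = 17*5 + 1
5 = 5*1 + 0  (stop)
So 39149/2028 = [19; 3, 3, 2, 17, 5].

[19; 3, 3, 2, 17, 5]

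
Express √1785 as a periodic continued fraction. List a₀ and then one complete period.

[42; 4, 84]

a₀ = ⌊√1785⌋ = 42.
With m₀=0, d₀=1 and mₖ₊₁ = dₖaₖ − mₖ, dₖ₊₁ = (n − mₖ₊₁²)/dₖ, aₖ₊₁ = ⌊(a₀+mₖ₊₁)/dₖ₊₁⌋:
  k=1: m=42, d=21, a=4
  k=2: m=42, d=1, a=84
d=1 and a=2a₀=84 at k=2, so the next step gives (m, d) = (42, 21) again — its k=1 value — and the period has length 2.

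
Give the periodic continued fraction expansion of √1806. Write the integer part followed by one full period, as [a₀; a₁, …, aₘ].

[42; 2, 84]

a₀ = ⌊√1806⌋ = 42.
With m₀=0, d₀=1 and mₖ₊₁ = dₖaₖ − mₖ, dₖ₊₁ = (n − mₖ₊₁²)/dₖ, aₖ₊₁ = ⌊(a₀+mₖ₊₁)/dₖ₊₁⌋:
  k=1: m=42, d=42, a=2
  k=2: m=42, d=1, a=84
d=1 and a=2a₀=84 at k=2, so the next step gives (m, d) = (42, 42) again — its k=1 value — and the period has length 2.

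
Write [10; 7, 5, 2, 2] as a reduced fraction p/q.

Fold from the inside: start with 2/1.
  2 + 1/2 = 5/2
  5 + 2/5 = 27/5
  7 + 5/27 = 194/27
  10 + 27/194 = 1967/194

1967/194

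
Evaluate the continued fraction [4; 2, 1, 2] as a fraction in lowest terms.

Fold from the inside: start with 2/1.
  1 + 1/2 = 3/2
  2 + 2/3 = 8/3
  4 + 3/8 = 35/8

35/8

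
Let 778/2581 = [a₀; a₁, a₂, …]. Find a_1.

778 = 0·2581 + 778   →  a_0 = 0
2581 = 3·778 + 247   →  a_1 = 3

3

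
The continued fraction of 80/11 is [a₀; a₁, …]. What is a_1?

80 = 7·11 + 3   →  a_0 = 7
11 = 3·3 + 2   →  a_1 = 3

3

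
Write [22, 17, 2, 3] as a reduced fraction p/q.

2691/122

Fold from the inside: start with 3/1.
  2 + 1/3 = 7/3
  17 + 3/7 = 122/7
  22 + 7/122 = 2691/122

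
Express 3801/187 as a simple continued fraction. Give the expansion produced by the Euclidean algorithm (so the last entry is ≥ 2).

[20; 3, 15, 4]

3801 = 20·187 + 61
187 = 3·61 + 4
61 = 15·4 + 1
4 = 4·1 + 0  (stop)
So 3801/187 = [20; 3, 15, 4].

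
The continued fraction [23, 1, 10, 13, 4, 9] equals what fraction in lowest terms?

129758/5427

Using pₖ = aₖpₖ₋₁ + pₖ₋₂ and qₖ = aₖqₖ₋₁ + qₖ₋₂:
  k=0: a=23, p=23, q=1
  k=1: a=1, p=24, q=1
  k=2: a=10, p=263, q=11
  k=3: a=13, p=3443, q=144
  k=4: a=4, p=14035, q=587
  k=5: a=9, p=129758, q=5427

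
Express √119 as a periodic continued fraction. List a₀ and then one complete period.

a₀ = ⌊√119⌋ = 10.
With m₀=0, d₀=1 and mₖ₊₁ = dₖaₖ − mₖ, dₖ₊₁ = (n − mₖ₊₁²)/dₖ, aₖ₊₁ = ⌊(a₀+mₖ₊₁)/dₖ₊₁⌋:
  k=1: m=10, d=19, a=1
  k=2: m=9, d=2, a=9
  k=3: m=9, d=19, a=1
  k=4: m=10, d=1, a=20
d=1 and a=2a₀=20 at k=4, so the next step gives (m, d) = (10, 19) again — its k=1 value — and the period has length 4.

[10; 1, 9, 1, 20]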